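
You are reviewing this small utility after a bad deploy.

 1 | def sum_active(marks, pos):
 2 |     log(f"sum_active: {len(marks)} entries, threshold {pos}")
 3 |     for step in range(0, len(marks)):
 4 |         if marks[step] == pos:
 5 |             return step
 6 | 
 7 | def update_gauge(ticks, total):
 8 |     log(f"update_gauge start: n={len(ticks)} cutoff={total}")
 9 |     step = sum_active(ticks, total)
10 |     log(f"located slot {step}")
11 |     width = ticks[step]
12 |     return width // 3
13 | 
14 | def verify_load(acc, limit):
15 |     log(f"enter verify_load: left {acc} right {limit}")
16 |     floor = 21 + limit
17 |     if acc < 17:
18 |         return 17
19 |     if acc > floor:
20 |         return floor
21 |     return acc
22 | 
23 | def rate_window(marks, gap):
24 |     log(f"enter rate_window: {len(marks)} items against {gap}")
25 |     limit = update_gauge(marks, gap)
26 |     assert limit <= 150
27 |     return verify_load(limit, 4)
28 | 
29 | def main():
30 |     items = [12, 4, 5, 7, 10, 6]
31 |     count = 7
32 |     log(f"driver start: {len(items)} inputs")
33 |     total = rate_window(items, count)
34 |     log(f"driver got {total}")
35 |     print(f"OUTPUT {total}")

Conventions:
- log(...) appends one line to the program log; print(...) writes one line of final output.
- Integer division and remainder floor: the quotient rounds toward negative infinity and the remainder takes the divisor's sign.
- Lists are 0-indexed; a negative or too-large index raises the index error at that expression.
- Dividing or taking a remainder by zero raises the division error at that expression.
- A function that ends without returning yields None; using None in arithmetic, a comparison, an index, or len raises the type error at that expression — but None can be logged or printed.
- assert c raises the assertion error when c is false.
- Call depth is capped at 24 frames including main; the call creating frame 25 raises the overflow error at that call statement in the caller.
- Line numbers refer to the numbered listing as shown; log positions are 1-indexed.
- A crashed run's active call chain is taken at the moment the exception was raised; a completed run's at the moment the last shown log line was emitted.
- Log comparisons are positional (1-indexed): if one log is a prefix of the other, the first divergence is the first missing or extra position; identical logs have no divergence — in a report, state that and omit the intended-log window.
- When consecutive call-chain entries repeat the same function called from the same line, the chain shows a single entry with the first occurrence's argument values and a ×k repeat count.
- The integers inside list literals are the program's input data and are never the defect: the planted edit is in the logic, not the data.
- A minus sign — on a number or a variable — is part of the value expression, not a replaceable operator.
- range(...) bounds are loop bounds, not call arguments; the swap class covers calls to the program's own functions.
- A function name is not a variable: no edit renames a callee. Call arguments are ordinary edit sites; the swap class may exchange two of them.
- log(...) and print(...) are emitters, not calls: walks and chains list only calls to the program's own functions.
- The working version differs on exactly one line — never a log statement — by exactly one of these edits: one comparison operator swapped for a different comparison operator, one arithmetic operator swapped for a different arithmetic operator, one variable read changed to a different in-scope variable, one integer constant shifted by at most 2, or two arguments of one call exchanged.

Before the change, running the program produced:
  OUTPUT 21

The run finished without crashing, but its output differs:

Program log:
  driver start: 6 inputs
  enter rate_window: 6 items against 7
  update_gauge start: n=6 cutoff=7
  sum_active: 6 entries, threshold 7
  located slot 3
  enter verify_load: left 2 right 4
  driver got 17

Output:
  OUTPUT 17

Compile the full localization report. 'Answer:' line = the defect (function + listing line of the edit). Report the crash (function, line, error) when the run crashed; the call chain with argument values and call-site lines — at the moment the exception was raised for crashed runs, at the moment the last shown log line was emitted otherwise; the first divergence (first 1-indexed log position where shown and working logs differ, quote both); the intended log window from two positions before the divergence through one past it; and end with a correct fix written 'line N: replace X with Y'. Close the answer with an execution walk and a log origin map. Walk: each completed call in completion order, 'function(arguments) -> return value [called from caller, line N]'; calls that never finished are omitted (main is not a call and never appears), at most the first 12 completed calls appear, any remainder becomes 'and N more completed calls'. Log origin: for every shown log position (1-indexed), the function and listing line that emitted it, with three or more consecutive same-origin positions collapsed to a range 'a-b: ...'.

Answer: the defect is in update_gauge at line 12.
Key observation: Log line 6 is where behavior first shows: 'enter verify_load: left 2 right 4' appears instead of 'enter verify_load: left 21 right 4'.
Call chain: main.
First divergence: at position 6 the run shows 'enter verify_load: left 2 right 4' where the working version logs 'enter verify_load: left 21 right 4'.
Intended log window:
  4: sum_active: 6 entries, threshold 7
  5: located slot 3
  6: enter verify_load: left 21 right 4
  7: driver got 21
Execution walk:
  sum_active([12, 4, 5, 7, 10, 6], 7) -> 3  [called from update_gauge, line 9]
  update_gauge([12, 4, 5, 7, 10, 6], 7) -> 2  [called from rate_window, line 25]
  verify_load(2, 4) -> 17  [called from rate_window, line 27]
  rate_window([12, 4, 5, 7, 10, 6], 7) -> 17  [called from main, line 33]
Log line origins:
  1: emitted by main (line 32)
  2: emitted by rate_window (line 24)
  3: emitted by update_gauge (line 8)
  4: emitted by sum_active (line 2)
  5: emitted by update_gauge (line 10)
  6: emitted by verify_load (line 15)
  7: emitted by main (line 34)
A correct fix: line 12: replace `//` with `*`.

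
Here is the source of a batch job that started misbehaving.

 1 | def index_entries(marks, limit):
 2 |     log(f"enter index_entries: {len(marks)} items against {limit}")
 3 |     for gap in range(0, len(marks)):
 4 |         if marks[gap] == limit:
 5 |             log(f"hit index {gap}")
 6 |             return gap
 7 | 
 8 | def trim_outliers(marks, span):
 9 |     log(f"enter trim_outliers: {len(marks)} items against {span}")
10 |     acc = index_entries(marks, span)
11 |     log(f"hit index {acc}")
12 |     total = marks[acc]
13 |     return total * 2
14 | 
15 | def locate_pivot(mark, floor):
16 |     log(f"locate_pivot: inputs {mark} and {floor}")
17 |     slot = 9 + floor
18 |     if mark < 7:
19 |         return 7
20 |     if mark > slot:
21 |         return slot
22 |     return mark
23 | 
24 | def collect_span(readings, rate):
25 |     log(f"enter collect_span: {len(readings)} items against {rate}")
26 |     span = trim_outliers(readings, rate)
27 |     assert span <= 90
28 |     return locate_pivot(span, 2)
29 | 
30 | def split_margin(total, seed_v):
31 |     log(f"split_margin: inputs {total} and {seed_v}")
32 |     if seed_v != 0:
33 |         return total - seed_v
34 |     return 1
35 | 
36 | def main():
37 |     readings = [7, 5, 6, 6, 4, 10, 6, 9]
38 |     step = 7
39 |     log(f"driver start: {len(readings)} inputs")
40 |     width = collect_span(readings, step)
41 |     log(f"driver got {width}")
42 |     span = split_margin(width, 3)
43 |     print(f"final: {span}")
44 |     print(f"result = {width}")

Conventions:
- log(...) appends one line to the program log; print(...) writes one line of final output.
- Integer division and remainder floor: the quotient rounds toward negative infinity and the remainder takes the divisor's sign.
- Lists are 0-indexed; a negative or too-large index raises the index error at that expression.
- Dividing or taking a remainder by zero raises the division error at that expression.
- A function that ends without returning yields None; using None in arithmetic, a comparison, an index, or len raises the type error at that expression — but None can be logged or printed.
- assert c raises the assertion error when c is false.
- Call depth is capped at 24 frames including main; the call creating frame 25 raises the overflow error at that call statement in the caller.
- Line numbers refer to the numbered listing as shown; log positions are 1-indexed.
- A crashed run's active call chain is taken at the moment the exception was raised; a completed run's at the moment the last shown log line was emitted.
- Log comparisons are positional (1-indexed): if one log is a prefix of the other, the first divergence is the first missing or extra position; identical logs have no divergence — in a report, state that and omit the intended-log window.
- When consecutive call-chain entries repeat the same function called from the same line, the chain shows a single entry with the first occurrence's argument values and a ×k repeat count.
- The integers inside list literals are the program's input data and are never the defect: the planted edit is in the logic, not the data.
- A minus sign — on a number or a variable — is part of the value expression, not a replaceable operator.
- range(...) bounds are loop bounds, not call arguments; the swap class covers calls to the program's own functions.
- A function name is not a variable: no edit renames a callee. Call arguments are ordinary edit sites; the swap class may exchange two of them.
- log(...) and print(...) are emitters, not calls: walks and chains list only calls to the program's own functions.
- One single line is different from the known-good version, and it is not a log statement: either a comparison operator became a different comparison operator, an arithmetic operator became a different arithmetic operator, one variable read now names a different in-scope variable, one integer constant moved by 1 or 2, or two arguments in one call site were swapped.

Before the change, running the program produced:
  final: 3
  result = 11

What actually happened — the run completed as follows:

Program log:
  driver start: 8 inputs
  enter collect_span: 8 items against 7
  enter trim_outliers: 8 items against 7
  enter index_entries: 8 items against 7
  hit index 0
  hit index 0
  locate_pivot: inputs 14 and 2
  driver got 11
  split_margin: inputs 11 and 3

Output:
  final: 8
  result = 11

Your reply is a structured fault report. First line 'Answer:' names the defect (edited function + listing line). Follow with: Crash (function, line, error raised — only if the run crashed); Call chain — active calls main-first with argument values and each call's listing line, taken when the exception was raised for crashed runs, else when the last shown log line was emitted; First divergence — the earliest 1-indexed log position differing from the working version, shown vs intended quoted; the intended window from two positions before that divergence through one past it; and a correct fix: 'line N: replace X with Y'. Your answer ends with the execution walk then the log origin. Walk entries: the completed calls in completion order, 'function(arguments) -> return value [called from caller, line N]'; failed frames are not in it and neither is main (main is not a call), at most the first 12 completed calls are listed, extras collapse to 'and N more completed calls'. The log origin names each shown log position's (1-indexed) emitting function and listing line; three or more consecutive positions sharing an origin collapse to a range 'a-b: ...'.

Answer: the defect is in split_margin at line 33.
The tell: Nothing in the log betrays the bug — only the output does.
Call chain: main -> split_margin(11, 3) (called at line 42).
First divergence: none — the logs agree in full.
Execution walk:
  index_entries([7, 5, 6, 6, 4, 10, 6, 9], 7) -> 0  [called from trim_outliers, line 10]
  trim_outliers([7, 5, 6, 6, 4, 10, 6, 9], 7) -> 14  [called from collect_span, line 26]
  locate_pivot(14, 2) -> 11  [called from collect_span, line 28]
  collect_span([7, 5, 6, 6, 4, 10, 6, 9], 7) -> 11  [called from main, line 40]
  split_margin(11, 3) -> 8  [called from main, line 42]
Log origins:
  1: logged in main at line 39
  2: logged in collect_span at line 25
  3: logged in trim_outliers at line 9
  4: logged in index_entries at line 2
  5: logged in index_entries at line 5
  6: logged in trim_outliers at line 11
  7: logged in locate_pivot at line 16
  8: logged in main at line 41
  9: logged in split_margin at line 31
A correct fix: line 33: replace `-` with `//`.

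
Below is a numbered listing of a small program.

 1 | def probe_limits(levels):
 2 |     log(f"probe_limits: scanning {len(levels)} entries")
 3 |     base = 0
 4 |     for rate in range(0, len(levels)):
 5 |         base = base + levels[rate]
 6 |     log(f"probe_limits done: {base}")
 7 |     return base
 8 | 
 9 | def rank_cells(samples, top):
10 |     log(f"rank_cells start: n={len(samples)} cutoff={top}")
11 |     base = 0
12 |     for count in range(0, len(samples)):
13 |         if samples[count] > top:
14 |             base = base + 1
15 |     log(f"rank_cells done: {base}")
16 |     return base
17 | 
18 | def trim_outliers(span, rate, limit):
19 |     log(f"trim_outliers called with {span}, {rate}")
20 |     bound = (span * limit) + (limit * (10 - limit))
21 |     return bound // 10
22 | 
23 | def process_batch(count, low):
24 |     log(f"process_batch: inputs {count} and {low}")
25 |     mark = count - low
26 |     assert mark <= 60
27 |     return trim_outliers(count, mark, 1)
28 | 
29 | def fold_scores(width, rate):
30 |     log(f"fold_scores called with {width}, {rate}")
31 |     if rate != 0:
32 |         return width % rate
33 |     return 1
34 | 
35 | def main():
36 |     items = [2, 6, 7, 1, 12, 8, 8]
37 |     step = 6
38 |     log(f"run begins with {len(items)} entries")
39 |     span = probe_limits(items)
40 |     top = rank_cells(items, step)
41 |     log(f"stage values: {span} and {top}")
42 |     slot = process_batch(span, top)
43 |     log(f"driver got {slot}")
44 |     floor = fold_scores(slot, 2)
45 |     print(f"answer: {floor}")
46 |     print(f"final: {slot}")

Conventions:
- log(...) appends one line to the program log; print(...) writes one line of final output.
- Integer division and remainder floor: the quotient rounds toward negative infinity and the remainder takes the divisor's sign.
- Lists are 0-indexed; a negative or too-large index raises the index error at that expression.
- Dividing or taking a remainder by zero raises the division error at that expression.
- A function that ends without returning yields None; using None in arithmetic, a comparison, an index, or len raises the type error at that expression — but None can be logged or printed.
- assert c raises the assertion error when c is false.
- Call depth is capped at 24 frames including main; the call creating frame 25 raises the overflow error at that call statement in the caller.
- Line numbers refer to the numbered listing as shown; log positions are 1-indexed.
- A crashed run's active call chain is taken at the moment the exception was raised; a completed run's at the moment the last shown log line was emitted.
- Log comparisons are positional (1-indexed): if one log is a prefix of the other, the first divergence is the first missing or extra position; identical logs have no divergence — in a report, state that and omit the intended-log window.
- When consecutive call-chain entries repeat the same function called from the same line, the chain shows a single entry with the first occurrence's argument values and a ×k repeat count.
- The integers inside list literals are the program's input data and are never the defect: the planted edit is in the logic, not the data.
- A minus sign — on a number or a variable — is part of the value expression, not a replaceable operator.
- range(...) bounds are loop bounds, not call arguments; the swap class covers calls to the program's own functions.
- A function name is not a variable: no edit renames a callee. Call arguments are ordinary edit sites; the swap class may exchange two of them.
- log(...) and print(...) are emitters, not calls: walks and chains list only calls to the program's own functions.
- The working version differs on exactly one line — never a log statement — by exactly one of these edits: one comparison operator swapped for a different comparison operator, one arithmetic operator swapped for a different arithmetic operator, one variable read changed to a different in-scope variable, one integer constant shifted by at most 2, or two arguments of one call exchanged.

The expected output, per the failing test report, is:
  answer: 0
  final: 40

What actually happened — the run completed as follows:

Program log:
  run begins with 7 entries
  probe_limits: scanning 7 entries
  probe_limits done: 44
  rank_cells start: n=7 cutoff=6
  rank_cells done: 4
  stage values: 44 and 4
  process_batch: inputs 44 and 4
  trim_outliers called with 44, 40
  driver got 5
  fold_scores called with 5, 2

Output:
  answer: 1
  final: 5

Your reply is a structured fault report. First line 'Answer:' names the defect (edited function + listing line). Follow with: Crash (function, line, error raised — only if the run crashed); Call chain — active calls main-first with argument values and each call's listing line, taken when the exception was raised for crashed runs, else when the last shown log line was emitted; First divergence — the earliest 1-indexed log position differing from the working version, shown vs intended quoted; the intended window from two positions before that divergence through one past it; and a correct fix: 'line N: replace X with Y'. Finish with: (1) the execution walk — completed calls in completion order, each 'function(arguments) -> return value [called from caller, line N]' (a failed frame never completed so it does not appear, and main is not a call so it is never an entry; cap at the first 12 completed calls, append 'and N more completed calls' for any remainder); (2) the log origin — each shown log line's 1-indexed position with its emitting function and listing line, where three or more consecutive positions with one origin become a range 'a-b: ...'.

Answer: the defect is in trim_outliers at line 20.
The tell: The earliest visible damage is log position 9 — 'driver got 5' rather than the intended 'driver got 40'.
Call chain: main -> fold_scores(5, 2) (called at line 44).
First divergence: position 9 — the shown line 'driver got 5' should read 'driver got 40'.
Intended log window:
  7: process_batch: inputs 44 and 4
  8: trim_outliers called with 44, 40
  9: driver got 40
  10: fold_scores called with 40, 2
Execution walk:
  probe_limits([2, 6, 7, 1, 12, 8, 8]) -> 44  [called from main, line 39]
  rank_cells([2, 6, 7, 1, 12, 8, 8], 6) -> 4  [called from main, line 40]
  trim_outliers(44, 40, 1) -> 5  [called from process_batch, line 27]
  process_batch(44, 4) -> 5  [called from main, line 42]
  fold_scores(5, 2) -> 1  [called from main, line 44]
Log line origins:
  1 — main, line 38
  2 — probe_limits, line 2
  3 — probe_limits, line 6
  4 — rank_cells, line 10
  5 — rank_cells, line 15
  6 — main, line 41
  7 — process_batch, line 24
  8 — trim_outliers, line 19
  9 — main, line 43
  10 — fold_scores, line 30
A correct fix: line 20: replace `limit * (10 - limit)` with `rate * (10 - limit)`.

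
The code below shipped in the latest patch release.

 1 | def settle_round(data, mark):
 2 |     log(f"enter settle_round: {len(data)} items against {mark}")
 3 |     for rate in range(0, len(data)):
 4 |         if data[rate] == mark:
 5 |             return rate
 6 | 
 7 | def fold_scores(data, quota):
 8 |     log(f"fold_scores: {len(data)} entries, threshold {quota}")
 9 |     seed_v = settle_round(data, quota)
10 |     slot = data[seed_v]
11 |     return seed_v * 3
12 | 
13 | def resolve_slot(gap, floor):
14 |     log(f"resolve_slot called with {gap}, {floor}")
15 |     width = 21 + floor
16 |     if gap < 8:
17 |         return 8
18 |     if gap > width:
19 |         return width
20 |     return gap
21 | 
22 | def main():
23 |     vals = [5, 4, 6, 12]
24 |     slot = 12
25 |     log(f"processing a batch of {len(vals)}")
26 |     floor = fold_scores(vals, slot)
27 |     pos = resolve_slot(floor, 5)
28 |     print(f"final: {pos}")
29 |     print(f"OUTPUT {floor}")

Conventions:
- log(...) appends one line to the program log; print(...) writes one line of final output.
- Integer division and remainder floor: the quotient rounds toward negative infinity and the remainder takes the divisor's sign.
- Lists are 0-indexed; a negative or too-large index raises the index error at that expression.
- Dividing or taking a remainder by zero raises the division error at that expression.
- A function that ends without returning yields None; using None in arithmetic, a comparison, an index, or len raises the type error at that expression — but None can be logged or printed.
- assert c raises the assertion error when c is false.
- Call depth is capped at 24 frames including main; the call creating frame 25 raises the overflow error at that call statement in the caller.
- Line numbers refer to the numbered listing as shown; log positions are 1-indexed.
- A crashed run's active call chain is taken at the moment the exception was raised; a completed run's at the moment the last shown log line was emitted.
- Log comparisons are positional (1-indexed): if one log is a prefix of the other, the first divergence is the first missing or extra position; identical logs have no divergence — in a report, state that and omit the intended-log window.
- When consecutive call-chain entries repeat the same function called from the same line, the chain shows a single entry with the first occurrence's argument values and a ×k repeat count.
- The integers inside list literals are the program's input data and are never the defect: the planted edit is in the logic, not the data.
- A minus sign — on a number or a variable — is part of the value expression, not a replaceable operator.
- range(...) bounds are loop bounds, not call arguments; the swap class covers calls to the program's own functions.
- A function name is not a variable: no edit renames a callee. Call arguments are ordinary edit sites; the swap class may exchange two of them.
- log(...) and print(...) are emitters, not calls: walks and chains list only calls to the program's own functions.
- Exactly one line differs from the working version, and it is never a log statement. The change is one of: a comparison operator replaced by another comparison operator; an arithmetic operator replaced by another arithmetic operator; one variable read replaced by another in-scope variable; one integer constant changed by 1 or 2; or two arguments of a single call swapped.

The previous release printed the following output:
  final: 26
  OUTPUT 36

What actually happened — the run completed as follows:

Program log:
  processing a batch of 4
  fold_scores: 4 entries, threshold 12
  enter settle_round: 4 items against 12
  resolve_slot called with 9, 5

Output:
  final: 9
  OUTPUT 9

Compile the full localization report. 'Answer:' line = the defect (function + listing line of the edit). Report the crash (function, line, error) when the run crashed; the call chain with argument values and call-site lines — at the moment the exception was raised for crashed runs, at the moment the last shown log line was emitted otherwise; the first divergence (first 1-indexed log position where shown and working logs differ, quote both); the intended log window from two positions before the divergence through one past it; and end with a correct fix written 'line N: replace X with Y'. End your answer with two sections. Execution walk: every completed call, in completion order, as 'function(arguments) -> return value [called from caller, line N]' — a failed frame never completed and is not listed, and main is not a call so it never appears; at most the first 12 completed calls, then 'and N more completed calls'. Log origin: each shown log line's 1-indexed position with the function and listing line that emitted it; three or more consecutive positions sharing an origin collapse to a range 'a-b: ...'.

Answer: the defect is in fold_scores at line 11.
Key observation: Everything matches until log position 4, which reads 'resolve_slot called with 9, 5' in place of 'resolve_slot called with 36, 5'.
Call chain: main -> resolve_slot(9, 5) (called at line 27).
First divergence: position 4; shown 'resolve_slot called with 9, 5' vs intended 'resolve_slot called with 36, 5'.
Intended log window:
  2: fold_scores: 4 entries, threshold 12
  3: enter settle_round: 4 items against 12
  4: resolve_slot called with 36, 5
Execution walk:
  settle_round([5, 4, 6, 12], 12) -> 3  [called from fold_scores, line 9]
  fold_scores([5, 4, 6, 12], 12) -> 9  [called from main, line 26]
  resolve_slot(9, 5) -> 9  [called from main, line 27]
Origin of each log line:
  1: from main, line 25
  2: from fold_scores, line 8
  3: from settle_round, line 2
  4: from resolve_slot, line 14
A correct fix: line 11: replace `seed_v` with `slot`.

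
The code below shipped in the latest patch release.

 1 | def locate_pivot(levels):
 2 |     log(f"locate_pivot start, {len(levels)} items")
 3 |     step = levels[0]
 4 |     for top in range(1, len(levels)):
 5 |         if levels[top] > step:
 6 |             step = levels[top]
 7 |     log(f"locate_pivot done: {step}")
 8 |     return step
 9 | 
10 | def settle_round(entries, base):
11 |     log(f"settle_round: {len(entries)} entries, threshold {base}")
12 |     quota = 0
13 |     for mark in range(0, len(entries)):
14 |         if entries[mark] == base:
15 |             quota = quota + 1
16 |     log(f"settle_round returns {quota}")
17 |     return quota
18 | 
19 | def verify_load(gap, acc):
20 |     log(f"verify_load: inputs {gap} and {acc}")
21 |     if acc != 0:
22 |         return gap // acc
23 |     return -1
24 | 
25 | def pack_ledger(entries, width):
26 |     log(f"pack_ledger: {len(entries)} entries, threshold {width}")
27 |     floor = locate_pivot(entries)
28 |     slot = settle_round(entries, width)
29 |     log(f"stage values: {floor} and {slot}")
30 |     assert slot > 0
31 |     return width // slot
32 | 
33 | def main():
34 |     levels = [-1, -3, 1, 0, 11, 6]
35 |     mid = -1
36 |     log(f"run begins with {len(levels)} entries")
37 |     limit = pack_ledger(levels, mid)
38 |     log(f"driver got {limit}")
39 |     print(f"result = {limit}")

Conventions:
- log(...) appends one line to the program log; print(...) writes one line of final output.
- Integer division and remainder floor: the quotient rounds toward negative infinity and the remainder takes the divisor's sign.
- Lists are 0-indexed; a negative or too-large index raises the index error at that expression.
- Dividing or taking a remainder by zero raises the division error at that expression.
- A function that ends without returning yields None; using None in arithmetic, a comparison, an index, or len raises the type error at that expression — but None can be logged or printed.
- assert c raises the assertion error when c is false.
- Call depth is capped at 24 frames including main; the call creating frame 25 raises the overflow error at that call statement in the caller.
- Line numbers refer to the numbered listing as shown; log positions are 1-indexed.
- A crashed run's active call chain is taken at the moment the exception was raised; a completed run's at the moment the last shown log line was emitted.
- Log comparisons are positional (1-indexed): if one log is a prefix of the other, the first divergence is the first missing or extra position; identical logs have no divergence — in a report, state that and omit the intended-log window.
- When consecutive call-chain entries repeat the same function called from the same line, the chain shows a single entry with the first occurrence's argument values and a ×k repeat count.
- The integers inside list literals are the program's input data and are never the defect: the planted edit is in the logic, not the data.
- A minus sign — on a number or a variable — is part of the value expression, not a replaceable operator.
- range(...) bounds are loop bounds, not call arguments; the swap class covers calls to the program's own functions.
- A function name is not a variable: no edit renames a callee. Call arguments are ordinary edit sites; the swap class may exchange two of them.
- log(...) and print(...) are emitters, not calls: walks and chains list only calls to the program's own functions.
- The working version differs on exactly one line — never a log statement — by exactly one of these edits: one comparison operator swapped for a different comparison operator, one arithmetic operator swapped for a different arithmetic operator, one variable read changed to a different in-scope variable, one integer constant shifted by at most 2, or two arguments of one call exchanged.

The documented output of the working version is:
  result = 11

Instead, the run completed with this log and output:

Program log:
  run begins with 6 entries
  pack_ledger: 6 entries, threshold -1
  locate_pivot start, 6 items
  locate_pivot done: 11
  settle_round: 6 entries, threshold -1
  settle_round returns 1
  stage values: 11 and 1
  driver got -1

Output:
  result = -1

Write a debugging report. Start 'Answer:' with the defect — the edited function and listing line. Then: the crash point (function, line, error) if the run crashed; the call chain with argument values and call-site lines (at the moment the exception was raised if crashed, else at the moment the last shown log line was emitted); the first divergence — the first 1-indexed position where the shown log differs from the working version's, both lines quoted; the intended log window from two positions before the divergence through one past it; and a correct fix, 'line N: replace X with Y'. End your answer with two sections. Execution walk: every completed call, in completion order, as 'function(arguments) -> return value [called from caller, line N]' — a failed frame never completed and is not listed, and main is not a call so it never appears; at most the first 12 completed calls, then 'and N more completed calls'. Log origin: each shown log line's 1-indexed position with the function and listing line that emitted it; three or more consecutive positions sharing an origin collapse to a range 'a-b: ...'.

Answer: the defect is in pack_ledger at line 31.
The tell: The earliest visible damage is log position 8 — 'driver got -1' rather than the intended 'driver got 11'.
Call chain: main.
First divergence: position 8; shown 'driver got -1' vs intended 'driver got 11'.
Intended log window:
  6: settle_round returns 1
  7: stage values: 11 and 1
  8: driver got 11
Execution walk:
  locate_pivot([-1, -3, 1, 0, 11, 6]) -> 11  [called from pack_ledger, line 27]
  settle_round([-1, -3, 1, 0, 11, 6], -1) -> 1  [called from pack_ledger, line 28]
  pack_ledger([-1, -3, 1, 0, 11, 6], -1) -> -1  [called from main, line 37]
Origin of each log line:
  1 — main, line 36
  2 — pack_ledger, line 26
  3 — locate_pivot, line 2
  4 — locate_pivot, line 7
  5 — settle_round, line 11
  6 — settle_round, line 16
  7 — pack_ledger, line 29
  8 — main, line 38
A correct fix: line 31: replace `width` with `floor`.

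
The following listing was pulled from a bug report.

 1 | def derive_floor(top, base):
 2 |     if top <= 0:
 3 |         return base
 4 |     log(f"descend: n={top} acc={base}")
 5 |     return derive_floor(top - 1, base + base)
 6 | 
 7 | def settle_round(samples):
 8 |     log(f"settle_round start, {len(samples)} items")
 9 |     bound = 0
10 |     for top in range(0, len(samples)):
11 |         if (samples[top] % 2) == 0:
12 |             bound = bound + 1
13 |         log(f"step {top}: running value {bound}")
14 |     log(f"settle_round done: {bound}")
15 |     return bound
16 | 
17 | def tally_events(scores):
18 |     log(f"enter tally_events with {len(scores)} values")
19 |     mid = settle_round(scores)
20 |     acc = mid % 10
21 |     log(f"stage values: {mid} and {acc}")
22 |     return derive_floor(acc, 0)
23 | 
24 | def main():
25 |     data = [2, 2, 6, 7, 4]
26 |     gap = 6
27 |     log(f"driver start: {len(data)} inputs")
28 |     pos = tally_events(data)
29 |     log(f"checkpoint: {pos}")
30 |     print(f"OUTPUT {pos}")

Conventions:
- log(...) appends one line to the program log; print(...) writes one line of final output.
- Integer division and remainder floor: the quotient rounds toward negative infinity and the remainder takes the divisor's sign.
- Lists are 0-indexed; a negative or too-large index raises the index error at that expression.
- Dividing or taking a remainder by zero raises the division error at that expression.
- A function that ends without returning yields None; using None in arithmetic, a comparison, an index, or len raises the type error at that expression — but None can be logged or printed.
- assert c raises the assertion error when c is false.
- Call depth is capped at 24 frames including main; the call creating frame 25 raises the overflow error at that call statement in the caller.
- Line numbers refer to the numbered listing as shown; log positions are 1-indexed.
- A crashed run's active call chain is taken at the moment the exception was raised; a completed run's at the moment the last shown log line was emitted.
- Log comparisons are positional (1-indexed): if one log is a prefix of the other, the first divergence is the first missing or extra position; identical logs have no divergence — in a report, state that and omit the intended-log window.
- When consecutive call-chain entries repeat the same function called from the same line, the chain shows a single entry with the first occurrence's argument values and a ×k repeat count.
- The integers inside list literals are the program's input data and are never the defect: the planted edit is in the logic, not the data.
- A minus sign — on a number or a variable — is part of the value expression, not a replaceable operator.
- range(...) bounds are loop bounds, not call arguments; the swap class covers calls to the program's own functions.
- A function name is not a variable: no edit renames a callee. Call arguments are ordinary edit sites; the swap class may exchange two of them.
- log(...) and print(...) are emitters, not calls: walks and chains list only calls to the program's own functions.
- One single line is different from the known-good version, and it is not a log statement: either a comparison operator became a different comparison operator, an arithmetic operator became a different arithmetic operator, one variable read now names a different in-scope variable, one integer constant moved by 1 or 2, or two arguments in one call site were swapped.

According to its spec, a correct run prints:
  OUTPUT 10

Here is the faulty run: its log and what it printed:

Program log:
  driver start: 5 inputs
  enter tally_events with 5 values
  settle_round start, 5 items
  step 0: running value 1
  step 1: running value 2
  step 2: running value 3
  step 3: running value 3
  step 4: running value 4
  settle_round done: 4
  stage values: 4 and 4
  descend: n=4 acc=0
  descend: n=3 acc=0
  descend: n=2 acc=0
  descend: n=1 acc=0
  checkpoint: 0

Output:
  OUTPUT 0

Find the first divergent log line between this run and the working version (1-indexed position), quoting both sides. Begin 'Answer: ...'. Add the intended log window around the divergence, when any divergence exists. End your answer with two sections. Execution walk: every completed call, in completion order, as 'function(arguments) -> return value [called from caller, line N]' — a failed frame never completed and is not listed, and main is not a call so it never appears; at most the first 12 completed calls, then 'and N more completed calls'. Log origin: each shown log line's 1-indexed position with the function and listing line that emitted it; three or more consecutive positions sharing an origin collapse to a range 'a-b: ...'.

Answer: position 12; shown 'descend: n=3 acc=0' vs intended 'descend: n=3 acc=4'.
Intended log window:
  10: stage values: 4 and 4
  11: descend: n=4 acc=0
  12: descend: n=3 acc=4
  13: descend: n=2 acc=7
Execution walk:
  settle_round([2, 2, 6, 7, 4]) -> 4  [called from tally_events, line 19]
  derive_floor(0, 0) -> 0  [called from derive_floor, line 5]
  derive_floor(1, 0) -> 0  [called from derive_floor, line 5]
  derive_floor(2, 0) -> 0  [called from derive_floor, line 5]
  derive_floor(3, 0) -> 0  [called from derive_floor, line 5]
  derive_floor(4, 0) -> 0  [called from tally_events, line 22]
  tally_events([2, 2, 6, 7, 4]) -> 0  [called from main, line 28]
Log origins:
  1: emitted by main (line 27)
  2: emitted by tally_events (line 18)
  3: emitted by settle_round (line 8)
  4-8: emitted by settle_round (line 13)
  9: emitted by settle_round (line 14)
  10: emitted by tally_events (line 21)
  11-14: emitted by derive_floor (line 4)
  15: emitted by main (line 29)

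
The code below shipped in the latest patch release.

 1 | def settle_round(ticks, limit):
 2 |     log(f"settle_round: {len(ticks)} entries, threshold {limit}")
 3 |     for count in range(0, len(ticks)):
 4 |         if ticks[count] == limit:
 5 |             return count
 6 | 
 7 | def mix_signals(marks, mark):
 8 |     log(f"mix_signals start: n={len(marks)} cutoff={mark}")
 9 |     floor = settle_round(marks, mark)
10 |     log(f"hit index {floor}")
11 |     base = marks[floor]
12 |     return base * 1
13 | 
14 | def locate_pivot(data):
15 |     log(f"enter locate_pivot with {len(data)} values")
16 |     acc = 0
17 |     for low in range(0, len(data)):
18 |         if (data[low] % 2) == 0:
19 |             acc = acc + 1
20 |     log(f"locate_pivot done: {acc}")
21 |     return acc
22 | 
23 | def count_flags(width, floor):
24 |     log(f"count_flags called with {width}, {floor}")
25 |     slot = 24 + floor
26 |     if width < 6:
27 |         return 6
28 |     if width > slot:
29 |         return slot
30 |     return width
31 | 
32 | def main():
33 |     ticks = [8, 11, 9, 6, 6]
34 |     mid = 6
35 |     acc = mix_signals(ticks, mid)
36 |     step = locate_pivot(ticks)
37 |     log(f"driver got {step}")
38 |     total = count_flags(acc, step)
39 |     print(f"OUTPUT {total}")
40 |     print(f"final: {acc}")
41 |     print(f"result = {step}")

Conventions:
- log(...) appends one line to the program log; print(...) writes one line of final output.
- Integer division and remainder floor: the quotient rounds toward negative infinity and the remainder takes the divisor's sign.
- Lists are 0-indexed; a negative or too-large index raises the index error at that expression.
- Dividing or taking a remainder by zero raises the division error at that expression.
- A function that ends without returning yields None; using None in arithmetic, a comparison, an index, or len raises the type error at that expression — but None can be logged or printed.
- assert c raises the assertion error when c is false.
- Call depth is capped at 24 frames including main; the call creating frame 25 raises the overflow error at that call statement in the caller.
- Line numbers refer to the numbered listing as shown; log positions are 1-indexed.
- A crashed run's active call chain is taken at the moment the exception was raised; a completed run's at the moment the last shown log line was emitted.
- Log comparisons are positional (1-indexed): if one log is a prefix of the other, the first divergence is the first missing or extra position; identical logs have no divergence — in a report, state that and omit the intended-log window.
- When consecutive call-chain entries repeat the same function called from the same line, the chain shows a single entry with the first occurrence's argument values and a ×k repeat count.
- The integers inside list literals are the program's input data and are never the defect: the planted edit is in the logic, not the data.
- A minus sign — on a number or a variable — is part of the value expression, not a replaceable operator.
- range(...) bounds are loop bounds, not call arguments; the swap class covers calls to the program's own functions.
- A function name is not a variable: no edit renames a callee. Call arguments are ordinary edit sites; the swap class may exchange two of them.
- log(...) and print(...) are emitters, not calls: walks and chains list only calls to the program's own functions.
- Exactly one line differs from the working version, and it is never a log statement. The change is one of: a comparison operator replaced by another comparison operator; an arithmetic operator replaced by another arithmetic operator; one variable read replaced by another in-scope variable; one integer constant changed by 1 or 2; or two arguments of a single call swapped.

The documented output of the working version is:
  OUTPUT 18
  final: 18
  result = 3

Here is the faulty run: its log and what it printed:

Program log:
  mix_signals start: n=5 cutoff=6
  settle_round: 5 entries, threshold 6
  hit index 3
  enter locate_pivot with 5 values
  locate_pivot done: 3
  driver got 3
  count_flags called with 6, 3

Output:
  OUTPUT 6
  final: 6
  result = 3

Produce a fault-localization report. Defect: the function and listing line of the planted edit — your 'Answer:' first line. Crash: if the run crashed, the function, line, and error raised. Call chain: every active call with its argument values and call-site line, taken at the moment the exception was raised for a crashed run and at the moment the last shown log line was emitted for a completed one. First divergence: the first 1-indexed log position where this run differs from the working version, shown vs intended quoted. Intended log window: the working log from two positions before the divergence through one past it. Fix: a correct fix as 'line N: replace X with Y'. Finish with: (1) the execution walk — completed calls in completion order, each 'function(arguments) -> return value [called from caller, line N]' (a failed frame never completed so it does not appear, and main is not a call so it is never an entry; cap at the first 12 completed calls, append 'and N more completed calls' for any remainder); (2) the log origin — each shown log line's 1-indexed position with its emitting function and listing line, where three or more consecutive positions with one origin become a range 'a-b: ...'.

Answer: the defect is in mix_signals at line 12.
The tell: Everything matches until log position 7, which reads 'count_flags called with 6, 3' in place of 'count_flags called with 18, 3'.
Call chain: main -> count_flags(6, 3) (called at line 38).
First divergence: position 7; shown 'count_flags called with 6, 3' vs intended 'count_flags called with 18, 3'.
Intended log window:
  5: locate_pivot done: 3
  6: driver got 3
  7: count_flags called with 18, 3
Execution walk:
  settle_round([8, 11, 9, 6, 6], 6) -> 3  [called from mix_signals, line 9]
  mix_signals([8, 11, 9, 6, 6], 6) -> 6  [called from main, line 35]
  locate_pivot([8, 11, 9, 6, 6]) -> 3  [called from main, line 36]
  count_flags(6, 3) -> 6  [called from main, line 38]
Origin of each log line:
  1: emitted by mix_signals (line 8)
  2: emitted by settle_round (line 2)
  3: emitted by mix_signals (line 10)
  4: emitted by locate_pivot (line 15)
  5: emitted by locate_pivot (line 20)
  6: emitted by main (line 37)
  7: emitted by count_flags (line 24)
A correct fix: line 12: replace `1` with `3`.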